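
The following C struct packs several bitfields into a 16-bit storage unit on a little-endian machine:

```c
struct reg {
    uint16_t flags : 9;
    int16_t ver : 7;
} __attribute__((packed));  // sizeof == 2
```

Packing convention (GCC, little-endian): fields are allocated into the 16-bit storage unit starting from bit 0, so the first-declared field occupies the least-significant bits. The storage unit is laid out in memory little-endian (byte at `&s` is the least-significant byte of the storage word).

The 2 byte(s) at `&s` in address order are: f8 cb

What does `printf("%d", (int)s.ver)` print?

-27

[0]=0xf8 [1]=0xcb (little-endian) → word 0xcbf8
flags [0+:9] = (word>>0) & 0x1ff = 504
ver [9+:7] = (word>>9) & 0x7f = 101  ←
ver signed 7b, MSB=1: 101 - 128 = -27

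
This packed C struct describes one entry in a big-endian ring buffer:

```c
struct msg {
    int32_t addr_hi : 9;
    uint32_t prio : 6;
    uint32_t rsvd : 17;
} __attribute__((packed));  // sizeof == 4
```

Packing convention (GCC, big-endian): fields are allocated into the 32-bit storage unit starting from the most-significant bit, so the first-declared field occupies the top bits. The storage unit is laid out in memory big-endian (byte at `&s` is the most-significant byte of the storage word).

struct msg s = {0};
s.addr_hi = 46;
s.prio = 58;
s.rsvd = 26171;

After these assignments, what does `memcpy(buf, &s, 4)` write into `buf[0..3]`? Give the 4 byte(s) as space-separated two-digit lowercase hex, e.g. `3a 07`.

addr_hi:9 = 46 → 0x2e << 23 → word 0x17000000
prio:6 = 58 → 0x3a << 17 → word 0x17740000
rsvd:17 = 26171 → 0x663b << 0 → word 0x1774663b
word = 0x1774663b → big-endian bytes:
  [0]=0x17  [1]=0x74  [2]=0x66  [3]=0x3b

17 74 66 3b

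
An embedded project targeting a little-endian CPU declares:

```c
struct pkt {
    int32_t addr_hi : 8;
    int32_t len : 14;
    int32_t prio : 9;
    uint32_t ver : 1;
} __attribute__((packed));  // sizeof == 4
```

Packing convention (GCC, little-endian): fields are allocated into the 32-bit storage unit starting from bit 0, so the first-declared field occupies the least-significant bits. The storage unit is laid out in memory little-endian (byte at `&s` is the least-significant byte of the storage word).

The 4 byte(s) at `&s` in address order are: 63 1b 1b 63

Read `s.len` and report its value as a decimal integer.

[0]=0x63 [1]=0x1b [2]=0x1b [3]=0x63 (little-endian) → word 0x631b1b63
addr_hi [0+:8] = (word>>0) & 0xff = 99
len [8+:14] = (word>>8) & 0x3fff = 6939  ←
prio [22+:9] = (word>>22) & 0x1ff = 396
ver [31+:1] = (word>>31) & 0x1 = 0
len signed 14b, MSB=0: value = 6939

6939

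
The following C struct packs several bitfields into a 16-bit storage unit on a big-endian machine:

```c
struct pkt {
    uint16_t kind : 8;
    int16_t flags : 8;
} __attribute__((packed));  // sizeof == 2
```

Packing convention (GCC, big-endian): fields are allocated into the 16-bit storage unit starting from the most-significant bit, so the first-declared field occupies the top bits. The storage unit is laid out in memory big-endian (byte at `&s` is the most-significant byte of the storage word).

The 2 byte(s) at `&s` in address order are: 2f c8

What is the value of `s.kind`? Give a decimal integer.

[0]=0x2f [1]=0xc8 (big-endian) → word 0x2fc8
kind [8+:8] = (word>>8) & 0xff = 47  ←
flags [0+:8] = (word>>0) & 0xff = 200

47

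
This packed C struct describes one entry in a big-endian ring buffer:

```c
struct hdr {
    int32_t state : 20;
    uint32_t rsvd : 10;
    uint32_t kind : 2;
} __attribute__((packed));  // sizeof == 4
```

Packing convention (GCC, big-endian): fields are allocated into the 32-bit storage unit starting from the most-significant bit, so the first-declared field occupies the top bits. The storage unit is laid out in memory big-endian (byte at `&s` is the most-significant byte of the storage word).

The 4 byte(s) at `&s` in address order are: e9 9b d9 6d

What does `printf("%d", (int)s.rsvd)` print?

603

[0]=0xe9 [1]=0x9b [2]=0xd9 [3]=0x6d (big-endian) → word 0xe99bd96d
state [12+:20] = (word>>12) & 0xfffff = 956861
rsvd [2+:10] = (word>>2) & 0x3ff = 603  ←
kind [0+:2] = (word>>0) & 0x3 = 1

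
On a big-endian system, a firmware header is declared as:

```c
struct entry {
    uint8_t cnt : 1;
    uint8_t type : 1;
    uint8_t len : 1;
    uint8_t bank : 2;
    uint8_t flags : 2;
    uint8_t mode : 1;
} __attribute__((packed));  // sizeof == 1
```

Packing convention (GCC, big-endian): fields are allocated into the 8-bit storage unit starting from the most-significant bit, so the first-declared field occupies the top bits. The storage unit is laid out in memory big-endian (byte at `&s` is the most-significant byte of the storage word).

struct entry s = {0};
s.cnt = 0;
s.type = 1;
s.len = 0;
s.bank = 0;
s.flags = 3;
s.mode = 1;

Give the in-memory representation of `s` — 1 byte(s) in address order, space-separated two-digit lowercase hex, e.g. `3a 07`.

cnt:1 = 0 → 0x0 << 7 → word 0x00
type:1 = 1 → 0x1 << 6 → word 0x40
len:1 = 0 → 0x0 << 5 → word 0x40
bank:2 = 0 → 0x0 << 3 → word 0x40
flags:2 = 3 → 0x3 << 1 → word 0x46
mode:1 = 1 → 0x1 << 0 → word 0x47
word = 0x47 → big-endian bytes:
  [0]=0x47

47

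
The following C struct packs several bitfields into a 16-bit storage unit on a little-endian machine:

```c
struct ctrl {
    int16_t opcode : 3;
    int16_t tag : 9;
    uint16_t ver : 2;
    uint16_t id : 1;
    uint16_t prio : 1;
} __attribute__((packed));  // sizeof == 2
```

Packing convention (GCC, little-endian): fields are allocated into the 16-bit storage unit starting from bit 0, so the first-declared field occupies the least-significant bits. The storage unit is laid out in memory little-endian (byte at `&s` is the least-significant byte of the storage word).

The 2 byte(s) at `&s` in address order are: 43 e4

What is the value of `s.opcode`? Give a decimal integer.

[0]=0x43 [1]=0xe4 (little-endian) → word 0xe443
opcode [0+:3] = (word>>0) & 0x7 = 3  ←
tag [3+:9] = (word>>3) & 0x1ff = 136
ver [12+:2] = (word>>12) & 0x3 = 2
id [14+:1] = (word>>14) & 0x1 = 1
prio [15+:1] = (word>>15) & 0x1 = 1
opcode signed 3b, MSB=0: value = 3

3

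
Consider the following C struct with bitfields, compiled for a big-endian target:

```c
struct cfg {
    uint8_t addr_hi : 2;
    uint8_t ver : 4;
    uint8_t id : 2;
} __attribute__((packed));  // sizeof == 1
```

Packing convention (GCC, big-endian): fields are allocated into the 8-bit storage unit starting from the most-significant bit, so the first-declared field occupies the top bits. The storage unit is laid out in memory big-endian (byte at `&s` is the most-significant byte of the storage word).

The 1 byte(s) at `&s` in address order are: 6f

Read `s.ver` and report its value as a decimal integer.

[0]=0x6f (big-endian) → word 0x6f
addr_hi:2 @ bit 6 → (0x6f>>6)&0x3 = 0x1
ver:4 @ bit 2 → (0x6f>>2)&0xf = 0xb  ←
id:2 @ bit 0 → (0x6f>>0)&0x3 = 0x3

11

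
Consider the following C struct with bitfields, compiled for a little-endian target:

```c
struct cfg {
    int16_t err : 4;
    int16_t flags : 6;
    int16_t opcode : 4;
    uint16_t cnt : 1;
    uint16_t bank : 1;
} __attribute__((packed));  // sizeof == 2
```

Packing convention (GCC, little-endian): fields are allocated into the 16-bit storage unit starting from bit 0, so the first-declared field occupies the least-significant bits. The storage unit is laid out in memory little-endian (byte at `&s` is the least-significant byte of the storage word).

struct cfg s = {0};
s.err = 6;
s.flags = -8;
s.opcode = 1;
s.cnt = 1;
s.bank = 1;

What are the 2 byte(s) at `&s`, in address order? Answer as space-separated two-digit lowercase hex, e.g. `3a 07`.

86 c7

err:4 = 6 → 0x6 << 0 → word 0x0006
flags:6 = -8 → 0x38 << 4 → word 0x0386
opcode:4 = 1 → 0x1 << 10 → word 0x0786
cnt:1 = 1 → 0x1 << 14 → word 0x4786
bank:1 = 1 → 0x1 << 15 → word 0xc786
word = 0xc786 → little-endian bytes:
  [0]=0x86  [1]=0xc7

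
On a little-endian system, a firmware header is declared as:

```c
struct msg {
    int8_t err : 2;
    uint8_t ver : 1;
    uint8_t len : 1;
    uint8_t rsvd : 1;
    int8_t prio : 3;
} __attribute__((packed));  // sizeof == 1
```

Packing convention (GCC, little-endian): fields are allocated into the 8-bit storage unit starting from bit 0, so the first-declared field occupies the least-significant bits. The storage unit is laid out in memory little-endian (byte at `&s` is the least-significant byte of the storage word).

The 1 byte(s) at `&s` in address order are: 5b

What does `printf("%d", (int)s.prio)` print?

2

[0]=0x5b (little-endian) → word 0x5b
err [0+:2] = (word>>0) & 0x3 = 3
ver [2+:1] = (word>>2) & 0x1 = 0
len [3+:1] = (word>>3) & 0x1 = 1
rsvd [4+:1] = (word>>4) & 0x1 = 1
prio [5+:3] = (word>>5) & 0x7 = 2  ←
prio signed 3b, MSB=0: value = 2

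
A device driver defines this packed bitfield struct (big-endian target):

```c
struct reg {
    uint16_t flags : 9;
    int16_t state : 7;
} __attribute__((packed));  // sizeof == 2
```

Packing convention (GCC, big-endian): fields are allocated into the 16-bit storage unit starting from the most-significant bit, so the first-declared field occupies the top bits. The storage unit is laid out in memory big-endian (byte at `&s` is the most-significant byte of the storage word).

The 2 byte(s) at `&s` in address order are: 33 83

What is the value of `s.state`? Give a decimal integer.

3

[0]=0x33 [1]=0x83 (big-endian) → word 0x3383
flags:9 @ bit 7 → (0x3383>>7)&0x1ff = 0x67
state:7 @ bit 0 → (0x3383>>0)&0x7f = 0x3  ←
state signed 7b, MSB=0: value = 3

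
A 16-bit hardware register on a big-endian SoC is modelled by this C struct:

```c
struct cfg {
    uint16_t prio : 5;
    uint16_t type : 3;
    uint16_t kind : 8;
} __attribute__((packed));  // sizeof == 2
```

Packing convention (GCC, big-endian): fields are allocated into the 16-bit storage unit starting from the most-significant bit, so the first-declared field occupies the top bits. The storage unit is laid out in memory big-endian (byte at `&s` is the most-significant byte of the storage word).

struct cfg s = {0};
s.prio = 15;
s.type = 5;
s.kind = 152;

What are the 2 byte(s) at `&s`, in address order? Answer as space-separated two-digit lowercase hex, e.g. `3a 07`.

prio:5 = 15 → 0xf << 11 → word 0x7800
type:3 = 5 → 0x5 << 8 → word 0x7d00
kind:8 = 152 → 0x98 << 0 → word 0x7d98
word = 0x7d98 → big-endian bytes:
  [0]=0x7d  [1]=0x98

7d 98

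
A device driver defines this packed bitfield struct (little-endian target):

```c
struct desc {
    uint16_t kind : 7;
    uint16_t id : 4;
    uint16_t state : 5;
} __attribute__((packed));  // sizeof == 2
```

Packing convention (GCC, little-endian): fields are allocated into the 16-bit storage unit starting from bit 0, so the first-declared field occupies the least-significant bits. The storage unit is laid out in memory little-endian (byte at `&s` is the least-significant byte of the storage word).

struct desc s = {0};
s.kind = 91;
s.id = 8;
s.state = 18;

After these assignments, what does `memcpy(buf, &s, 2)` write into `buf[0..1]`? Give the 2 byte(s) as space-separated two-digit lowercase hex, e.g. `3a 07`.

5b 94

[0+:7] kind=91 & 0x7f = 0x5b; word=0x005b
[7+:4] id=8 & 0xf = 0x8; word=0x045b
[11+:5] state=18 & 0x1f = 0x12; word=0x945b
word = 0x945b → little-endian bytes:
  [0]=0x5b  [1]=0x94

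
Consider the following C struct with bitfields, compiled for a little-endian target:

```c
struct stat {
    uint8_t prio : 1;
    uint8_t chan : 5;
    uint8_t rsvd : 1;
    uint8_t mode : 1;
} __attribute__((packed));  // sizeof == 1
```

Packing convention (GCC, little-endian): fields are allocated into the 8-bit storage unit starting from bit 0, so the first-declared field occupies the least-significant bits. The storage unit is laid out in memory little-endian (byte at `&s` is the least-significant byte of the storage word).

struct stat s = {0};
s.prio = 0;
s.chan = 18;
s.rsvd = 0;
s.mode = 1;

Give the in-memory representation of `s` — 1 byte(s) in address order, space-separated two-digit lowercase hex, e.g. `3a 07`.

[0+:1] prio=0 & 0x1 = 0x0; word=0x00
[1+:5] chan=18 & 0x1f = 0x12; word=0x24
[6+:1] rsvd=0 & 0x1 = 0x0; word=0x24
[7+:1] mode=1 & 0x1 = 0x1; word=0xa4
word = 0xa4 → little-endian bytes:
  [0]=0xa4

a4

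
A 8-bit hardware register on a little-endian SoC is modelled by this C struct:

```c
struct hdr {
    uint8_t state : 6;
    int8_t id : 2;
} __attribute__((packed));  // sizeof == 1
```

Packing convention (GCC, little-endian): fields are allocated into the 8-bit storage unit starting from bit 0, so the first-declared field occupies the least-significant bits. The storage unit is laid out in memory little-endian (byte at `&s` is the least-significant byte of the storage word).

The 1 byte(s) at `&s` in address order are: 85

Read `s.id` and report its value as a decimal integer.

[0]=0x85 (little-endian) → word 0x85
state:6 @ bit 0 → (0x85>>0)&0x3f = 0x5
id:2 @ bit 6 → (0x85>>6)&0x3 = 0x2  ←
id signed 2b, MSB=1: 2 - 4 = -2

-2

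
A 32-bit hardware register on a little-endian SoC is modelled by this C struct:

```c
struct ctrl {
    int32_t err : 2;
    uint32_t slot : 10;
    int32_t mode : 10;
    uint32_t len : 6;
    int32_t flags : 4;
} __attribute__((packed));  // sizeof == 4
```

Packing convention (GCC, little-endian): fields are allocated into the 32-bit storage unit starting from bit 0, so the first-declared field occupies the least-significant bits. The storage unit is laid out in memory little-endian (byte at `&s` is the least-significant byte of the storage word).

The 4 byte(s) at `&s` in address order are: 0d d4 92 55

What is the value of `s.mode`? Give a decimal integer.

[0]=0x0d [1]=0xd4 [2]=0x92 [3]=0x55 (little-endian) → word 0x5592d40d
err:2 @ bit 0 → (0x5592d40d>>0)&0x3 = 0x1
slot:10 @ bit 2 → (0x5592d40d>>2)&0x3ff = 0x103
mode:10 @ bit 12 → (0x5592d40d>>12)&0x3ff = 0x12d  ←
len:6 @ bit 22 → (0x5592d40d>>22)&0x3f = 0x16
flags:4 @ bit 28 → (0x5592d40d>>28)&0xf = 0x5
mode signed 10b, MSB=0: value = 301

301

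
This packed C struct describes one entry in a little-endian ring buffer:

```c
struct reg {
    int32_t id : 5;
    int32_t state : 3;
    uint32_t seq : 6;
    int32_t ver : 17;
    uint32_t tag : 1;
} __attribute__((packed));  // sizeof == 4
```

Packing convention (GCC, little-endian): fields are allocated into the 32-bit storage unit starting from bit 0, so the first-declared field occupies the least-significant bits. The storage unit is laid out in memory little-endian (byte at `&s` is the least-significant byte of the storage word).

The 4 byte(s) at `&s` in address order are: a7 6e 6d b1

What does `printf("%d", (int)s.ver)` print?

50613

[0]=0xa7 [1]=0x6e [2]=0x6d [3]=0xb1 (little-endian) → word 0xb16d6ea7
id:5 @ bit 0 → (0xb16d6ea7>>0)&0x1f = 0x7
state:3 @ bit 5 → (0xb16d6ea7>>5)&0x7 = 0x5
seq:6 @ bit 8 → (0xb16d6ea7>>8)&0x3f = 0x2e
ver:17 @ bit 14 → (0xb16d6ea7>>14)&0x1ffff = 0xc5b5  ←
tag:1 @ bit 31 → (0xb16d6ea7>>31)&0x1 = 0x1
ver signed 17b, MSB=0: value = 50613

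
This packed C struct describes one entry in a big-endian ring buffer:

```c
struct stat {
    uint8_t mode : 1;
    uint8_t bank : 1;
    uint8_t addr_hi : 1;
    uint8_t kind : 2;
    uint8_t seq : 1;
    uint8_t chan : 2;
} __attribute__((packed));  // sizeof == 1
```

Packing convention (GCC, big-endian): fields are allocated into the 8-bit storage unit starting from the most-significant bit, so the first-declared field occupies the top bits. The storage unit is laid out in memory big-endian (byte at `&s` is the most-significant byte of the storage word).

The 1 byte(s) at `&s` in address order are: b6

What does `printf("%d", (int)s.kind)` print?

[0]=0xb6 (big-endian) → word 0xb6
mode:1 @ bit 7 → (0xb6>>7)&0x1 = 0x1
bank:1 @ bit 6 → (0xb6>>6)&0x1 = 0x0
addr_hi:1 @ bit 5 → (0xb6>>5)&0x1 = 0x1
kind:2 @ bit 3 → (0xb6>>3)&0x3 = 0x2  ←
seq:1 @ bit 2 → (0xb6>>2)&0x1 = 0x1
chan:2 @ bit 0 → (0xb6>>0)&0x3 = 0x2

2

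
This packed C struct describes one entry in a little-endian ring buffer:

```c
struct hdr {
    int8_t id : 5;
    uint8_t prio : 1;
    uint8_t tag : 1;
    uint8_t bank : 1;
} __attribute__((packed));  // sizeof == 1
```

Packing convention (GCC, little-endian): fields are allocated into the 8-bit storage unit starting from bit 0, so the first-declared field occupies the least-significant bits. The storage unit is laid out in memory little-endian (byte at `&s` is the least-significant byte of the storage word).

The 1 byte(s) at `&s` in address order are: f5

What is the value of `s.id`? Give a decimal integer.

-11

[0]=0xf5 (little-endian) → word 0xf5
id:5 @ bit 0 → (0xf5>>0)&0x1f = 0x15  ←
prio:1 @ bit 5 → (0xf5>>5)&0x1 = 0x1
tag:1 @ bit 6 → (0xf5>>6)&0x1 = 0x1
bank:1 @ bit 7 → (0xf5>>7)&0x1 = 0x1
id signed 5b, MSB=1: 21 - 32 = -11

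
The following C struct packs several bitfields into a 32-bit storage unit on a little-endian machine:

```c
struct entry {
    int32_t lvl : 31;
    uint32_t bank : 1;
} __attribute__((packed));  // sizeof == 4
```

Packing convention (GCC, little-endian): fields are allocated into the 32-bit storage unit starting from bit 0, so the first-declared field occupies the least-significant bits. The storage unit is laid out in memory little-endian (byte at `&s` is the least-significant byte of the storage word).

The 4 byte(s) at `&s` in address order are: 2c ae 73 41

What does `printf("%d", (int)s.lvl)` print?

[0]=0x2c [1]=0xae [2]=0x73 [3]=0x41 (little-endian) → word 0x4173ae2c
lvl [0+:31] = (word>>0) & 0x7fffffff = 1098100268  ←
bank [31+:1] = (word>>31) & 0x1 = 0
lvl signed 31b, MSB=1: 1098100268 - 2147483648 = -1049383380

-1049383380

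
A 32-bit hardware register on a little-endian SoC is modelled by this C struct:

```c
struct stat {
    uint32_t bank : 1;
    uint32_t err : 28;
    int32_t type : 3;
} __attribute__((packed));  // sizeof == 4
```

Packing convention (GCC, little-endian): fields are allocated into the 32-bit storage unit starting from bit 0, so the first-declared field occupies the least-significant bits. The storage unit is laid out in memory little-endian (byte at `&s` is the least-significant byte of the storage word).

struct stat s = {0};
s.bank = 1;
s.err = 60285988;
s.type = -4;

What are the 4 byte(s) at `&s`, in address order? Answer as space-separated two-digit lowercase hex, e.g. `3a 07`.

49 c8 2f 87

bank:1 = 1 → 0x1 << 0 → word 0x00000001
err:28 = 60285988 → 0x397e424 << 1 → word 0x072fc849
type:3 = -4 → 0x4 << 29 → word 0x872fc849
word = 0x872fc849 → little-endian bytes:
  [0]=0x49  [1]=0xc8  [2]=0x2f  [3]=0x87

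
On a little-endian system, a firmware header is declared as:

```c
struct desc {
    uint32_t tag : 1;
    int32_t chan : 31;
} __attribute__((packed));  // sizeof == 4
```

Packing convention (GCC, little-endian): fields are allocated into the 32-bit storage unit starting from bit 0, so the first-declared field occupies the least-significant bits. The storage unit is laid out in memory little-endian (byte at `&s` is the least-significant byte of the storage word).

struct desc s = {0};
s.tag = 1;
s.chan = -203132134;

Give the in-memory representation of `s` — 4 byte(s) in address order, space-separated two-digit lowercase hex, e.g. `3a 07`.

[0+:1] tag=1 & 0x1 = 0x1; word=0x00000001
[1+:31] chan=-203132134 & 0x7fffffff = 0x73e4731a; word=0xe7c8e635
word = 0xe7c8e635 → little-endian bytes:
  [0]=0x35  [1]=0xe6  [2]=0xc8  [3]=0xe7

35 e6 c8 e7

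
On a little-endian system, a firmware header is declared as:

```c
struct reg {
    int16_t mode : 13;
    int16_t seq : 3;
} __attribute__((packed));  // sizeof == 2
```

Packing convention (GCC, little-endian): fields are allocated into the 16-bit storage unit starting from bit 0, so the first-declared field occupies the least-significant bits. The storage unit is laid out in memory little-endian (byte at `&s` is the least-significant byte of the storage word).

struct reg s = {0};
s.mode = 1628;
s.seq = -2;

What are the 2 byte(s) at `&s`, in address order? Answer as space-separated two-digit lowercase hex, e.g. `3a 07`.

mode (13b) val=1628 bits=0x65c at bit 0: 0x065c
seq (3b) val=-2 bits=0x6 at bit 13: 0xc65c
word = 0xc65c → little-endian bytes:
  [0]=0x5c  [1]=0xc6

5c c6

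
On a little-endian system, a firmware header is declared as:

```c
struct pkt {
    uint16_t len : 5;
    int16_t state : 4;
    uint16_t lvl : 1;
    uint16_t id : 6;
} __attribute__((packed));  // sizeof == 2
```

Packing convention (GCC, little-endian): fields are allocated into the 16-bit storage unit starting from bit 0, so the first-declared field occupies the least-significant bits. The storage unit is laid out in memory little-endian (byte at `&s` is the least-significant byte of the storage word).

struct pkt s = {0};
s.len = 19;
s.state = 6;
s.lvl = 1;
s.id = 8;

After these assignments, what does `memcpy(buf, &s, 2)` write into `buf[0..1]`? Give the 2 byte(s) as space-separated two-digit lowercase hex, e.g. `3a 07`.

len:5 = 19 → 0x13 << 0 → word 0x0013
state:4 = 6 → 0x6 << 5 → word 0x00d3
lvl:1 = 1 → 0x1 << 9 → word 0x02d3
id:6 = 8 → 0x8 << 10 → word 0x22d3
word = 0x22d3 → little-endian bytes:
  [0]=0xd3  [1]=0x22

d3 22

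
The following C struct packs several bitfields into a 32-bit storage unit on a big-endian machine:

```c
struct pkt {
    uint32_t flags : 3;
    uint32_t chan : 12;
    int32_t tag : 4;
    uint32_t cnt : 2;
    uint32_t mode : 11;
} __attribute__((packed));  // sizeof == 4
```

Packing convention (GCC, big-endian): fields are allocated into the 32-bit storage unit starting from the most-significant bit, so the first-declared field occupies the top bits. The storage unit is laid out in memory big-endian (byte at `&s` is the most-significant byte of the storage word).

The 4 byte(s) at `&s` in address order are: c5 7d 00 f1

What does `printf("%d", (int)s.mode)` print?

[0]=0xc5 [1]=0x7d [2]=0x00 [3]=0xf1 (big-endian) → word 0xc57d00f1
flags [29+:3] = (word>>29) & 0x7 = 6
chan [17+:12] = (word>>17) & 0xfff = 702
tag [13+:4] = (word>>13) & 0xf = 8
cnt [11+:2] = (word>>11) & 0x3 = 0
mode [0+:11] = (word>>0) & 0x7ff = 241  ←

241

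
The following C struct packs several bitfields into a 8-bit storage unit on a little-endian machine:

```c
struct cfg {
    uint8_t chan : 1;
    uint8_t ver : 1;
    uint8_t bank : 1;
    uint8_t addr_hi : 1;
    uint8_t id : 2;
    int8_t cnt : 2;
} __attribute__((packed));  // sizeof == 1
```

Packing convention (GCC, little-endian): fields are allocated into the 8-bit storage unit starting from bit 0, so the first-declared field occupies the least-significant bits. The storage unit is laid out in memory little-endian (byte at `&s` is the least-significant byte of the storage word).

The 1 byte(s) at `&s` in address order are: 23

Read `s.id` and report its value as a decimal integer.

[0]=0x23 (little-endian) → word 0x23
chan:1 @ bit 0 → (0x23>>0)&0x1 = 0x1
ver:1 @ bit 1 → (0x23>>1)&0x1 = 0x1
bank:1 @ bit 2 → (0x23>>2)&0x1 = 0x0
addr_hi:1 @ bit 3 → (0x23>>3)&0x1 = 0x0
id:2 @ bit 4 → (0x23>>4)&0x3 = 0x2  ←
cnt:2 @ bit 6 → (0x23>>6)&0x3 = 0x0

2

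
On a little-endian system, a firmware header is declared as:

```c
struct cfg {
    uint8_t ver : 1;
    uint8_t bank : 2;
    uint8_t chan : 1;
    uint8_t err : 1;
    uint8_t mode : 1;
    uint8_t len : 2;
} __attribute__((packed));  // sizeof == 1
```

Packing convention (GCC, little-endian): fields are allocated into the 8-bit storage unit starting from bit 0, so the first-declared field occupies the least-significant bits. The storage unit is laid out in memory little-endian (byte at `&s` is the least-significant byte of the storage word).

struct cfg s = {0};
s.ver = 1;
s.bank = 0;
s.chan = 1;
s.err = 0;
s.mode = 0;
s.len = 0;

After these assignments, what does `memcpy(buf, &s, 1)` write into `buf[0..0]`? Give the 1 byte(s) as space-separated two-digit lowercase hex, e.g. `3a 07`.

ver (1b) val=1 bits=0x1 at bit 0: 0x01
bank (2b) val=0 bits=0x0 at bit 1: 0x01
chan (1b) val=1 bits=0x1 at bit 3: 0x09
err (1b) val=0 bits=0x0 at bit 4: 0x09
mode (1b) val=0 bits=0x0 at bit 5: 0x09
len (2b) val=0 bits=0x0 at bit 6: 0x09
word = 0x09 → little-endian bytes:
  [0]=0x09

09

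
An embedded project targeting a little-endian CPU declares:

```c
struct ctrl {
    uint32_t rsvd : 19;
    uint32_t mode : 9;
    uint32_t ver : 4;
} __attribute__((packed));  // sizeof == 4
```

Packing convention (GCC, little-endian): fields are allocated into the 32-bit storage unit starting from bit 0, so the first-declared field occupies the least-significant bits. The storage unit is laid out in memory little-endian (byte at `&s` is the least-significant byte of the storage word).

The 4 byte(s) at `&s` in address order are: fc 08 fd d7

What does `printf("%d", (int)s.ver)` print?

13

[0]=0xfc [1]=0x08 [2]=0xfd [3]=0xd7 (little-endian) → word 0xd7fd08fc
rsvd:19 @ bit 0 → (0xd7fd08fc>>0)&0x7ffff = 0x508fc
mode:9 @ bit 19 → (0xd7fd08fc>>19)&0x1ff = 0xff
ver:4 @ bit 28 → (0xd7fd08fc>>28)&0xf = 0xd  ←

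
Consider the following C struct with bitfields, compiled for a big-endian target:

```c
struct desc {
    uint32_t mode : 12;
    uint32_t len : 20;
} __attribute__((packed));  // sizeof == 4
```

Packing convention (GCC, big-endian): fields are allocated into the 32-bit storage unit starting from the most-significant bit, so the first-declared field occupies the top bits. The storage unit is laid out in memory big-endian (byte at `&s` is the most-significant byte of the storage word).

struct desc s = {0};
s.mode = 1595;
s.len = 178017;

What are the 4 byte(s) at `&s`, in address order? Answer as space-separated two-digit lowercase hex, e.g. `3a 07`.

63 b2 b7 61

mode (12b) val=1595 bits=0x63b at bit 20: 0x63b00000
len (20b) val=178017 bits=0x2b761 at bit 0: 0x63b2b761
word = 0x63b2b761 → big-endian bytes:
  [0]=0x63  [1]=0xb2  [2]=0xb7  [3]=0x61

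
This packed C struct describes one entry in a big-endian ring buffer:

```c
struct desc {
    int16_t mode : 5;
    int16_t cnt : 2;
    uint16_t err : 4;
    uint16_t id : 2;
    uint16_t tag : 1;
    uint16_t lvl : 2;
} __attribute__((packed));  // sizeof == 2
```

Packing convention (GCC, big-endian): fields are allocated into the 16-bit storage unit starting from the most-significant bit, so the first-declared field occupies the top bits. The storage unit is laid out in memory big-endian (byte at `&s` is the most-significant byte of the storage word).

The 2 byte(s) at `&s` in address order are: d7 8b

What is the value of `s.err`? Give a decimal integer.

[0]=0xd7 [1]=0x8b (big-endian) → word 0xd78b
mode:5 @ bit 11 → (0xd78b>>11)&0x1f = 0x1a
cnt:2 @ bit 9 → (0xd78b>>9)&0x3 = 0x3
err:4 @ bit 5 → (0xd78b>>5)&0xf = 0xc  ←
id:2 @ bit 3 → (0xd78b>>3)&0x3 = 0x1
tag:1 @ bit 2 → (0xd78b>>2)&0x1 = 0x0
lvl:2 @ bit 0 → (0xd78b>>0)&0x3 = 0x3

12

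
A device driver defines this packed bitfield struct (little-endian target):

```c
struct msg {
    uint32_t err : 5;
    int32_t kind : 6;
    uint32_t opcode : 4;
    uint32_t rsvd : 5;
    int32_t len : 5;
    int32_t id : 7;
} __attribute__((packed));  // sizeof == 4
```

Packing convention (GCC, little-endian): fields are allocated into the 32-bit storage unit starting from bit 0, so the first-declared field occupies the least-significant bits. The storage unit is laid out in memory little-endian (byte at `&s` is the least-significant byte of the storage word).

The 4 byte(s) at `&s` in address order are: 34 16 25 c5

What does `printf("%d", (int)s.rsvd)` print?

[0]=0x34 [1]=0x16 [2]=0x25 [3]=0xc5 (little-endian) → word 0xc5251634
err [0+:5] = (word>>0) & 0x1f = 20
kind [5+:6] = (word>>5) & 0x3f = 49
opcode [11+:4] = (word>>11) & 0xf = 2
rsvd [15+:5] = (word>>15) & 0x1f = 10  ←
len [20+:5] = (word>>20) & 0x1f = 18
id [25+:7] = (word>>25) & 0x7f = 98

10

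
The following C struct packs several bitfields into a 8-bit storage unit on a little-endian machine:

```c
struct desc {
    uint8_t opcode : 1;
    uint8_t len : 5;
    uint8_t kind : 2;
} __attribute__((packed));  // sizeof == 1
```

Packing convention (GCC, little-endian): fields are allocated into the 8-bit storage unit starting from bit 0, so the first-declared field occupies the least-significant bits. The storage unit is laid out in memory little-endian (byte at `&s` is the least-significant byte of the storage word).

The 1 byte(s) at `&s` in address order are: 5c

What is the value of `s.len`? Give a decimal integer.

14

[0]=0x5c (little-endian) → word 0x5c
opcode:1 @ bit 0 → (0x5c>>0)&0x1 = 0x0
len:5 @ bit 1 → (0x5c>>1)&0x1f = 0xe  ←
kind:2 @ bit 6 → (0x5c>>6)&0x3 = 0x1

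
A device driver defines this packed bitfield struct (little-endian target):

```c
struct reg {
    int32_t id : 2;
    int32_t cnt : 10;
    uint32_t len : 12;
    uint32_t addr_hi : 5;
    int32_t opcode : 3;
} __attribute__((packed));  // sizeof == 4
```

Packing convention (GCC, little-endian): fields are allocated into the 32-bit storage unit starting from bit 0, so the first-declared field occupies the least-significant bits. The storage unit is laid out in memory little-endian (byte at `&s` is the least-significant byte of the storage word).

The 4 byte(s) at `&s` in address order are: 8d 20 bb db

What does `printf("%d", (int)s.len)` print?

2994

[0]=0x8d [1]=0x20 [2]=0xbb [3]=0xdb (little-endian) → word 0xdbbb208d
id:2 @ bit 0 → (0xdbbb208d>>0)&0x3 = 0x1
cnt:10 @ bit 2 → (0xdbbb208d>>2)&0x3ff = 0x23
len:12 @ bit 12 → (0xdbbb208d>>12)&0xfff = 0xbb2  ←
addr_hi:5 @ bit 24 → (0xdbbb208d>>24)&0x1f = 0x1b
opcode:3 @ bit 29 → (0xdbbb208d>>29)&0x7 = 0x6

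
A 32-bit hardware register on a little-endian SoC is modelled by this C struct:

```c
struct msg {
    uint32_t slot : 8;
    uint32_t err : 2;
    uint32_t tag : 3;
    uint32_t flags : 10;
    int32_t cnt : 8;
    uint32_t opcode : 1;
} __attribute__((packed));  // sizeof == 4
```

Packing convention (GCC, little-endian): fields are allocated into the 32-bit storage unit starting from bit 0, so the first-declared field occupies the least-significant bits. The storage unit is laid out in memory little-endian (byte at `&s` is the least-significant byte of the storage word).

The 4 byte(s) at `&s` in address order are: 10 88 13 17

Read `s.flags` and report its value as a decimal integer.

156

[0]=0x10 [1]=0x88 [2]=0x13 [3]=0x17 (little-endian) → word 0x17138810
slot [0+:8] = (word>>0) & 0xff = 16
err [8+:2] = (word>>8) & 0x3 = 0
tag [10+:3] = (word>>10) & 0x7 = 2
flags [13+:10] = (word>>13) & 0x3ff = 156  ←
cnt [23+:8] = (word>>23) & 0xff = 46
opcode [31+:1] = (word>>31) & 0x1 = 0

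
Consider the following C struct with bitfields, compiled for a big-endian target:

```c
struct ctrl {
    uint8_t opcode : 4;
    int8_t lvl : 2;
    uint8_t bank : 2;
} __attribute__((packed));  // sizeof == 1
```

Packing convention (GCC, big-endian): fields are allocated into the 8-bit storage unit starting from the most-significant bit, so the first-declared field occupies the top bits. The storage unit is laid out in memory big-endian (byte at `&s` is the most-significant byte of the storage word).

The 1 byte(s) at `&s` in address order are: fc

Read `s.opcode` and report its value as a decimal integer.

[0]=0xfc (big-endian) → word 0xfc
opcode [4+:4] = (word>>4) & 0xf = 15  ←
lvl [2+:2] = (word>>2) & 0x3 = 3
bank [0+:2] = (word>>0) & 0x3 = 0

15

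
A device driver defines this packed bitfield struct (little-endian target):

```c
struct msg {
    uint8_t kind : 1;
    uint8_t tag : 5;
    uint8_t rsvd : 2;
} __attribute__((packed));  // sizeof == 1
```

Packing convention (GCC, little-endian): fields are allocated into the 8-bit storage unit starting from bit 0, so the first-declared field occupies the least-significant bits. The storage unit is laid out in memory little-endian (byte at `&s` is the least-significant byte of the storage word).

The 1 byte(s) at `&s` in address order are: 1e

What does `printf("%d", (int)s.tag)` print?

15

[0]=0x1e (little-endian) → word 0x1e
kind:1 @ bit 0 → (0x1e>>0)&0x1 = 0x0
tag:5 @ bit 1 → (0x1e>>1)&0x1f = 0xf  ←
rsvd:2 @ bit 6 → (0x1e>>6)&0x3 = 0x0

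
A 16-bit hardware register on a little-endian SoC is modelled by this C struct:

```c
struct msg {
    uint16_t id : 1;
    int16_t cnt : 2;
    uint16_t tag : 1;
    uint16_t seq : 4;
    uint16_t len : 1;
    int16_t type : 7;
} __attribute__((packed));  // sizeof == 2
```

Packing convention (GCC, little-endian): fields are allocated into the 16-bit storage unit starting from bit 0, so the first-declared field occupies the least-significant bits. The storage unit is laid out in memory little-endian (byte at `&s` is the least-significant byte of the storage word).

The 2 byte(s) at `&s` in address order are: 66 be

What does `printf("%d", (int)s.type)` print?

-33

[0]=0x66 [1]=0xbe (little-endian) → word 0xbe66
id [0+:1] = (word>>0) & 0x1 = 0
cnt [1+:2] = (word>>1) & 0x3 = 3
tag [3+:1] = (word>>3) & 0x1 = 0
seq [4+:4] = (word>>4) & 0xf = 6
len [8+:1] = (word>>8) & 0x1 = 0
type [9+:7] = (word>>9) & 0x7f = 95  ←
type signed 7b, MSB=1: 95 - 128 = -33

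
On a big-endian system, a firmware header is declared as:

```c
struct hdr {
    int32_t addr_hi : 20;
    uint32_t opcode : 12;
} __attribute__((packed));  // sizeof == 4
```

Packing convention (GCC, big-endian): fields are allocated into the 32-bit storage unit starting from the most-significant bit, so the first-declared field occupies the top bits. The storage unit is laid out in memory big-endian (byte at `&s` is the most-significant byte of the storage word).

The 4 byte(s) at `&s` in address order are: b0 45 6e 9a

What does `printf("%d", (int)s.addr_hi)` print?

[0]=0xb0 [1]=0x45 [2]=0x6e [3]=0x9a (big-endian) → word 0xb0456e9a
addr_hi:20 @ bit 12 → (0xb0456e9a>>12)&0xfffff = 0xb0456  ←
opcode:12 @ bit 0 → (0xb0456e9a>>0)&0xfff = 0xe9a
addr_hi signed 20b, MSB=1: 722006 - 1048576 = -326570

-326570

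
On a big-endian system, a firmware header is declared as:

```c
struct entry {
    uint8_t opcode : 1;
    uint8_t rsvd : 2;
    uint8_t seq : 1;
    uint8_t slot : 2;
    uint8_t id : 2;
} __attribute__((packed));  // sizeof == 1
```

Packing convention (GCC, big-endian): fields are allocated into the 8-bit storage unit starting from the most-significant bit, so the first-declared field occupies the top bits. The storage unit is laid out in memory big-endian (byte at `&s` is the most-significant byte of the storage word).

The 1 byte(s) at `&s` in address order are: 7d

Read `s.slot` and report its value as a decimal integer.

[0]=0x7d (big-endian) → word 0x7d
opcode [7+:1] = (word>>7) & 0x1 = 0
rsvd [5+:2] = (word>>5) & 0x3 = 3
seq [4+:1] = (word>>4) & 0x1 = 1
slot [2+:2] = (word>>2) & 0x3 = 3  ←
id [0+:2] = (word>>0) & 0x3 = 1

3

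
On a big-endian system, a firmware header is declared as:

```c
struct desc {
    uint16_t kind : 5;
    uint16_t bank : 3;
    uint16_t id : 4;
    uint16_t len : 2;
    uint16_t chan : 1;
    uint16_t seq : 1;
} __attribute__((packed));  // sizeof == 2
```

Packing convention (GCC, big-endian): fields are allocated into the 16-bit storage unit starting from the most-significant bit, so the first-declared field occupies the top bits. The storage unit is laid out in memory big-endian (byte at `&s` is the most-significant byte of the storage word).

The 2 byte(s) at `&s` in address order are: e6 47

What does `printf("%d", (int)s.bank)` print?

6

[0]=0xe6 [1]=0x47 (big-endian) → word 0xe647
kind [11+:5] = (word>>11) & 0x1f = 28
bank [8+:3] = (word>>8) & 0x7 = 6  ←
id [4+:4] = (word>>4) & 0xf = 4
len [2+:2] = (word>>2) & 0x3 = 1
chan [1+:1] = (word>>1) & 0x1 = 1
seq [0+:1] = (word>>0) & 0x1 = 1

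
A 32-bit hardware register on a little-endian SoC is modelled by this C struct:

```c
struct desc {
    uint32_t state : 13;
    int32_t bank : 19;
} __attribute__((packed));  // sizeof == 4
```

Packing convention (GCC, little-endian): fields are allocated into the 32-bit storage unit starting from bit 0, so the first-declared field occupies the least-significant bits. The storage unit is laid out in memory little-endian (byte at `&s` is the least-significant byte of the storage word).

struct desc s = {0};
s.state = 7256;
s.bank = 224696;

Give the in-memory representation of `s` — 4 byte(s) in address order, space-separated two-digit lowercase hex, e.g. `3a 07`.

58 1c b7 6d

[0+:13] state=7256 & 0x1fff = 0x1c58; word=0x00001c58
[13+:19] bank=224696 & 0x7ffff = 0x36db8; word=0x6db71c58
word = 0x6db71c58 → little-endian bytes:
  [0]=0x58  [1]=0x1c  [2]=0xb7  [3]=0x6d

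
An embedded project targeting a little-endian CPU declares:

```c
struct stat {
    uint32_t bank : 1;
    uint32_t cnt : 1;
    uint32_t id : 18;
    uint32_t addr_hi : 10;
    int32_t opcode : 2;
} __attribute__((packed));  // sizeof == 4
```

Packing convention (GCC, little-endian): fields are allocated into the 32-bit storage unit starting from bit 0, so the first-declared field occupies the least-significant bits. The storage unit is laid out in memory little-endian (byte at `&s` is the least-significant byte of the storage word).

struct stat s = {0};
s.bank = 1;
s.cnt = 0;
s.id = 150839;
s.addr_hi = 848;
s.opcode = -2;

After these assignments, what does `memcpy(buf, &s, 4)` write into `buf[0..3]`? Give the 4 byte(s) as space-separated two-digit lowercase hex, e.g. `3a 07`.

dd 34 09 b5

bank:1 = 1 → 0x1 << 0 → word 0x00000001
cnt:1 = 0 → 0x0 << 1 → word 0x00000001
id:18 = 150839 → 0x24d37 << 2 → word 0x000934dd
addr_hi:10 = 848 → 0x350 << 20 → word 0x350934dd
opcode:2 = -2 → 0x2 << 30 → word 0xb50934dd
word = 0xb50934dd → little-endian bytes:
  [0]=0xdd  [1]=0x34  [2]=0x09  [3]=0xb5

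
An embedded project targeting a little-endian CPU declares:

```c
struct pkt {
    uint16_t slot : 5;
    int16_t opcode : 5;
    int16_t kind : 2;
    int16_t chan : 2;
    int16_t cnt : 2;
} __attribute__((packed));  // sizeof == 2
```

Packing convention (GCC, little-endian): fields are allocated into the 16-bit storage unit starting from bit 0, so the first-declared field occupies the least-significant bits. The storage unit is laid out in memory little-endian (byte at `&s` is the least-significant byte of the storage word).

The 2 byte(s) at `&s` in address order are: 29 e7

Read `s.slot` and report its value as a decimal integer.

[0]=0x29 [1]=0xe7 (little-endian) → word 0xe729
slot [0+:5] = (word>>0) & 0x1f = 9  ←
opcode [5+:5] = (word>>5) & 0x1f = 25
kind [10+:2] = (word>>10) & 0x3 = 1
chan [12+:2] = (word>>12) & 0x3 = 2
cnt [14+:2] = (word>>14) & 0x3 = 3

9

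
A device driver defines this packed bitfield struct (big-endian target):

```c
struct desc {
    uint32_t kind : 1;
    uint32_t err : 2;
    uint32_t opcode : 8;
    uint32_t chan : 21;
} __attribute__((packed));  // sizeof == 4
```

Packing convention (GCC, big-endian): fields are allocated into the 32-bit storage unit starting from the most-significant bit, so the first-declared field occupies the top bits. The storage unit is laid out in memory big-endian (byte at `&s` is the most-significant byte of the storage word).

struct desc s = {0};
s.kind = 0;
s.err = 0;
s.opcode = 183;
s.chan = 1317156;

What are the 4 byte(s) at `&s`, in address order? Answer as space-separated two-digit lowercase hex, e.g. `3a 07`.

16 f4 19 24

kind:1 = 0 → 0x0 << 31 → word 0x00000000
err:2 = 0 → 0x0 << 29 → word 0x00000000
opcode:8 = 183 → 0xb7 << 21 → word 0x16e00000
chan:21 = 1317156 → 0x141924 << 0 → word 0x16f41924
word = 0x16f41924 → big-endian bytes:
  [0]=0x16  [1]=0xf4  [2]=0x19  [3]=0x24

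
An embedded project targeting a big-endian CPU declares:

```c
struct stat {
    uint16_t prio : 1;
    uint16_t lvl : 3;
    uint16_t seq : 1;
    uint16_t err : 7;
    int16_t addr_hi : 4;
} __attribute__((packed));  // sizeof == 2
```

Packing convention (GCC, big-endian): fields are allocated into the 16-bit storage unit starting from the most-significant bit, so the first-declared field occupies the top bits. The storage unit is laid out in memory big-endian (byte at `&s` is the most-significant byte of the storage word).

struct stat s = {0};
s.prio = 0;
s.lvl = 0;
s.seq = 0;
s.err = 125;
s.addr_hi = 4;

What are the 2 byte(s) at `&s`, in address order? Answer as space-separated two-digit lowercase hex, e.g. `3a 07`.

[15+:1] prio=0 & 0x1 = 0x0; word=0x0000
[12+:3] lvl=0 & 0x7 = 0x0; word=0x0000
[11+:1] seq=0 & 0x1 = 0x0; word=0x0000
[4+:7] err=125 & 0x7f = 0x7d; word=0x07d0
[0+:4] addr_hi=4 & 0xf = 0x4; word=0x07d4
word = 0x07d4 → big-endian bytes:
  [0]=0x07  [1]=0xd4

07 d4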